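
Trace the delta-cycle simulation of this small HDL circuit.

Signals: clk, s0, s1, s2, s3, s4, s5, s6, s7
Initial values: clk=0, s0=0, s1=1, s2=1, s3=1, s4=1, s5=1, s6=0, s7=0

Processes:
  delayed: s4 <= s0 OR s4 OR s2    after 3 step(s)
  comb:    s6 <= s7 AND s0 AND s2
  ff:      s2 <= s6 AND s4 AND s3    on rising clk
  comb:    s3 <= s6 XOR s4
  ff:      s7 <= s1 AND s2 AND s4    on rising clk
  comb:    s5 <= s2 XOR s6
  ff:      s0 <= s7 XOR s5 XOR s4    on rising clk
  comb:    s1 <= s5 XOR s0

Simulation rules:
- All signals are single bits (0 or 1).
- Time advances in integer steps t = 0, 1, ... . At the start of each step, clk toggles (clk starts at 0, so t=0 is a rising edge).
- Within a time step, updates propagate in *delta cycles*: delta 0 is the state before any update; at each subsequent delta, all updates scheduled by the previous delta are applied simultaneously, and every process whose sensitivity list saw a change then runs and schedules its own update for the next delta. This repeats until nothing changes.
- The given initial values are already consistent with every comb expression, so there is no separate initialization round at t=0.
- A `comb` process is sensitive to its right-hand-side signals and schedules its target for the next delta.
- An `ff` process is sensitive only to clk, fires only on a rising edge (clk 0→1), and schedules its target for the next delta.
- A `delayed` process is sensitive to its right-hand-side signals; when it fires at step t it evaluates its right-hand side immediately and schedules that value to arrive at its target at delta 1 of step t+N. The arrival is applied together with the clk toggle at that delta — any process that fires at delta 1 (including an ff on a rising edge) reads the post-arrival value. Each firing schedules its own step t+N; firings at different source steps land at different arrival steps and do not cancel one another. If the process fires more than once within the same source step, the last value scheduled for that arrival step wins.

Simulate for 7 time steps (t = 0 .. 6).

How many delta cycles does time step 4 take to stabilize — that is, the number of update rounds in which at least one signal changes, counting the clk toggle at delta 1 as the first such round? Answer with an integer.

3

[bits: s4,s0,s7,clk,s2,s6,s1,s3,s5]
t=0: Δ0=100010111 Δ1=100110111 Δ2=101100111 Δ3=101100110 Δ4=101100010 | 4Δ
t=1: Δ0=101100010 Δ1=101000010 | 1Δ
t=2: Δ0=101000010 Δ1=101100010 Δ2=100100010 | 2Δ
t=3: Δ0=100100010 Δ1=100000010 | 1Δ
t=4: Δ0=100000010 Δ1=100100010 Δ2=110100010 Δ3=110100110 | 3Δ
t=5: Δ0=110100110 Δ1=110000110 | 1Δ
t=6: Δ0=110000110 Δ1=110100110 | 1Δ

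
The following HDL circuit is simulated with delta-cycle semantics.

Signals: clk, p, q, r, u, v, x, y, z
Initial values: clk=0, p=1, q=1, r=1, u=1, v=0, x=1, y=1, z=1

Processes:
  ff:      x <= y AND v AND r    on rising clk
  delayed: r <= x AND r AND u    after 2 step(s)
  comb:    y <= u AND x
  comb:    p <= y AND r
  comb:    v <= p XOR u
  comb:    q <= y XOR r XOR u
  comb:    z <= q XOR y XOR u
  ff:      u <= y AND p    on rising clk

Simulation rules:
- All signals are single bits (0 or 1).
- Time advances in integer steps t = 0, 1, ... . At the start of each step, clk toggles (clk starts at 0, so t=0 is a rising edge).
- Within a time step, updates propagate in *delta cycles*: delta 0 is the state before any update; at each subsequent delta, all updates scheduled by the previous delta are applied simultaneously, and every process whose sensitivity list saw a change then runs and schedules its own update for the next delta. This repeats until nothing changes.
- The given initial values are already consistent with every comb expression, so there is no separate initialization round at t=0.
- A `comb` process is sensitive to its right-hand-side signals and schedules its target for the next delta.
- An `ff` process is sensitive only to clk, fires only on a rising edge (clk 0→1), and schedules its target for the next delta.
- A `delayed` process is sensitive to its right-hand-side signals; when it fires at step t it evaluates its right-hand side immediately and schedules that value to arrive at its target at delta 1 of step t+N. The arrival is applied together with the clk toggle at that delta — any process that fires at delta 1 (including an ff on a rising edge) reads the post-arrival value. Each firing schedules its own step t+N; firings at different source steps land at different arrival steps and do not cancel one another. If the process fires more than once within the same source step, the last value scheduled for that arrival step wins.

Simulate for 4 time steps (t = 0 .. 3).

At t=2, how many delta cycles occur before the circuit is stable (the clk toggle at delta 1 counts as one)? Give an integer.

4

t=0 Δ0: u=1 y=1 z=1 q=1 x=1 r=1 clk=0 v=0 p=1
  Δ1: clk:0→1
  Δ2: x:1→0
  Δ3: y:1→0
  Δ4: z:1→0, q:1→0, p:1→0
  Δ5: z:0→1, v:0→1
  (5Δ to stable)
t=1 Δ0: u=1 y=0 z=1 q=0 x=0 r=1 clk=1 v=1 p=0
  Δ1: clk:1→0
  (1Δ to stable)
t=2 Δ0: u=1 y=0 z=1 q=0 x=0 r=1 clk=0 v=1 p=0
  Δ1: r:1→0, clk:0→1
  Δ2: u:1→0, q:0→1
  Δ3: q:1→0, v:1→0
  Δ4: z:1→0
  (4Δ to stable)
t=3 Δ0: u=0 y=0 z=0 q=0 x=0 r=0 clk=1 v=0 p=0
  Δ1: clk:1→0
  (1Δ to stable)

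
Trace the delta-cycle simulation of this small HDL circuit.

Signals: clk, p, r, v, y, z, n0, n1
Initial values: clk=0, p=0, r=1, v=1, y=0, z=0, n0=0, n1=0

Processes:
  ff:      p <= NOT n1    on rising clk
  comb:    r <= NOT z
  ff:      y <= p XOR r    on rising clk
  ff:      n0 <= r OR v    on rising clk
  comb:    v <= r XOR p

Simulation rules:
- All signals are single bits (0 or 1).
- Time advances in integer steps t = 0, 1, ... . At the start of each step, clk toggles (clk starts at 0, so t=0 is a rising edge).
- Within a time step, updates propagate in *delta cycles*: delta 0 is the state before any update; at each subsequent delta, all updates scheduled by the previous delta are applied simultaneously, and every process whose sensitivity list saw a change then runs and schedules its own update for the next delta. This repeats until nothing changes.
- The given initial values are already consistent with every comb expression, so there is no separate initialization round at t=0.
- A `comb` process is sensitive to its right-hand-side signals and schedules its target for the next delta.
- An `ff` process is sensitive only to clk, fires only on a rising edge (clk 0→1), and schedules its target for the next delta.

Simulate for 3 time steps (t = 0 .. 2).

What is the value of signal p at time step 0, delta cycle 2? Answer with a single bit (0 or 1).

[bits: v,z,clk,p,n1,y,n0,r]
t=0: Δ0=10000001 Δ1=10100001 Δ2=10110111 Δ3=00110111 | 3Δ
t=1: Δ0=00110111 Δ1=00010111 | 1Δ
t=2: Δ0=00010111 Δ1=00110111 Δ2=00110011 | 2Δ

1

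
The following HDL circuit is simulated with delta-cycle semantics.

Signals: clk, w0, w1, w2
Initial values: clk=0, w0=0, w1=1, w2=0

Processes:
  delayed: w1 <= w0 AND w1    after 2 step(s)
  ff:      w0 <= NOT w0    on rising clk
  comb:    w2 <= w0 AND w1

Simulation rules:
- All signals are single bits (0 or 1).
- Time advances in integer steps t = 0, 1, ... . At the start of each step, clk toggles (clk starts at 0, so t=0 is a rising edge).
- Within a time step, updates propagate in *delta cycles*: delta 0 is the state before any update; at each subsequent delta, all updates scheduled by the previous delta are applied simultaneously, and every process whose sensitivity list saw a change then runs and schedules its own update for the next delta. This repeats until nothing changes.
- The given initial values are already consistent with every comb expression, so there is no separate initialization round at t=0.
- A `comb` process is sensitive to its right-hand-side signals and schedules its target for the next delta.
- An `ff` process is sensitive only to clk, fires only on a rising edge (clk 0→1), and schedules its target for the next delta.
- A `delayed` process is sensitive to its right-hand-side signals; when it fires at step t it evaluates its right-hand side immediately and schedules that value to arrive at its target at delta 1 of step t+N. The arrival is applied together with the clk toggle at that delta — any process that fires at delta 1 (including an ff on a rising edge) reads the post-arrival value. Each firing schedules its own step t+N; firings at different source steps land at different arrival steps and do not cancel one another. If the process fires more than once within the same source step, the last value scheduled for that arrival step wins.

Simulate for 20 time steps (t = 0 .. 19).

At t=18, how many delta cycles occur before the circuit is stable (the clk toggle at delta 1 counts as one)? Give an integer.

2

t0.Δ0 w0=0 w1=1 clk=0 w2=0
t0.Δ1 w0=0 w1=1 clk=1 w2=0
t0.Δ2 w0=1 w1=1 clk=1 w2=0
t0.Δ3 w0=1 w1=1 clk=1 w2=1
t1.Δ0 w0=1 w1=1 clk=1 w2=1
t1.Δ1 w0=1 w1=1 clk=0 w2=1
t2.Δ0 w0=1 w1=1 clk=0 w2=1
t2.Δ1 w0=1 w1=1 clk=1 w2=1
t2.Δ2 w0=0 w1=1 clk=1 w2=1
t2.Δ3 w0=0 w1=1 clk=1 w2=0
t3.Δ0 w0=0 w1=1 clk=1 w2=0
t3.Δ1 w0=0 w1=1 clk=0 w2=0
t4.Δ0 w0=0 w1=1 clk=0 w2=0
t4.Δ1 w0=0 w1=0 clk=1 w2=0
t4.Δ2 w0=1 w1=0 clk=1 w2=0
t5.Δ0 w0=1 w1=0 clk=1 w2=0
t5.Δ1 w0=1 w1=0 clk=0 w2=0
t6.Δ0 w0=1 w1=0 clk=0 w2=0
t6.Δ1 w0=1 w1=0 clk=1 w2=0
t6.Δ2 w0=0 w1=0 clk=1 w2=0
t7.Δ0 w0=0 w1=0 clk=1 w2=0
t7.Δ1 w0=0 w1=0 clk=0 w2=0
t8.Δ0 w0=0 w1=0 clk=0 w2=0
t8.Δ1 w0=0 w1=0 clk=1 w2=0
t8.Δ2 w0=1 w1=0 clk=1 w2=0
t9.Δ0 w0=1 w1=0 clk=1 w2=0
t9.Δ1 w0=1 w1=0 clk=0 w2=0
t10.Δ0 w0=1 w1=0 clk=0 w2=0
t10.Δ1 w0=1 w1=0 clk=1 w2=0
t10.Δ2 w0=0 w1=0 clk=1 w2=0
t11.Δ0 w0=0 w1=0 clk=1 w2=0
t11.Δ1 w0=0 w1=0 clk=0 w2=0
t12.Δ0 w0=0 w1=0 clk=0 w2=0
t12.Δ1 w0=0 w1=0 clk=1 w2=0
t12.Δ2 w0=1 w1=0 clk=1 w2=0
t13.Δ0 w0=1 w1=0 clk=1 w2=0
t13.Δ1 w0=1 w1=0 clk=0 w2=0
t14.Δ0 w0=1 w1=0 clk=0 w2=0
t14.Δ1 w0=1 w1=0 clk=1 w2=0
t14.Δ2 w0=0 w1=0 clk=1 w2=0
t15.Δ0 w0=0 w1=0 clk=1 w2=0
t15.Δ1 w0=0 w1=0 clk=0 w2=0
t16.Δ0 w0=0 w1=0 clk=0 w2=0
t16.Δ1 w0=0 w1=0 clk=1 w2=0
t16.Δ2 w0=1 w1=0 clk=1 w2=0
t17.Δ0 w0=1 w1=0 clk=1 w2=0
t17.Δ1 w0=1 w1=0 clk=0 w2=0
t18.Δ0 w0=1 w1=0 clk=0 w2=0
t18.Δ1 w0=1 w1=0 clk=1 w2=0
t18.Δ2 w0=0 w1=0 clk=1 w2=0
t19.Δ0 w0=0 w1=0 clk=1 w2=0
t19.Δ1 w0=0 w1=0 clk=0 w2=0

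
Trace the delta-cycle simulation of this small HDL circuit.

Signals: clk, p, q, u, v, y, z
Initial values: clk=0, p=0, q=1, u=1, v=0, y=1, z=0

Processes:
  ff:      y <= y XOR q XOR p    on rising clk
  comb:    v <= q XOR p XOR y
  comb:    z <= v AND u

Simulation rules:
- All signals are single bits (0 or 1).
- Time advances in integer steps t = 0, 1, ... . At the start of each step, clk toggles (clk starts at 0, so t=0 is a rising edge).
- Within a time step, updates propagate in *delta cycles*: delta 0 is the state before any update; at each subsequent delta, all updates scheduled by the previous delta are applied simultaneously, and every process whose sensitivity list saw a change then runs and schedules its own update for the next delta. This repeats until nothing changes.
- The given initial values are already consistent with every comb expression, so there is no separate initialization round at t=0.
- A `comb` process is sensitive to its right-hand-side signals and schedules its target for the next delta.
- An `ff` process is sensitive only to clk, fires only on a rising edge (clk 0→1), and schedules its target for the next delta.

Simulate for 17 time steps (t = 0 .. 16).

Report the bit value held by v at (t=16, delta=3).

1

[bits: z,q,y,p,u,clk,v]
t=0: Δ0=0110100 Δ1=0110110 Δ2=0100110 Δ3=0100111 Δ4=1100111 | 4Δ
t=1: Δ0=1100111 Δ1=1100101 | 1Δ
t=2: Δ0=1100101 Δ1=1100111 Δ2=1110111 Δ3=1110110 Δ4=0110110 | 4Δ
t=3: Δ0=0110110 Δ1=0110100 | 1Δ
t=4: Δ0=0110100 Δ1=0110110 Δ2=0100110 Δ3=0100111 Δ4=1100111 | 4Δ
t=5: Δ0=1100111 Δ1=1100101 | 1Δ
t=6: Δ0=1100101 Δ1=1100111 Δ2=1110111 Δ3=1110110 Δ4=0110110 | 4Δ
t=7: Δ0=0110110 Δ1=0110100 | 1Δ
t=8: Δ0=0110100 Δ1=0110110 Δ2=0100110 Δ3=0100111 Δ4=1100111 | 4Δ
t=9: Δ0=1100111 Δ1=1100101 | 1Δ
t=10: Δ0=1100101 Δ1=1100111 Δ2=1110111 Δ3=1110110 Δ4=0110110 | 4Δ
t=11: Δ0=0110110 Δ1=0110100 | 1Δ
t=12: Δ0=0110100 Δ1=0110110 Δ2=0100110 Δ3=0100111 Δ4=1100111 | 4Δ
t=13: Δ0=1100111 Δ1=1100101 | 1Δ
t=14: Δ0=1100101 Δ1=1100111 Δ2=1110111 Δ3=1110110 Δ4=0110110 | 4Δ
t=15: Δ0=0110110 Δ1=0110100 | 1Δ
t=16: Δ0=0110100 Δ1=0110110 Δ2=0100110 Δ3=0100111 Δ4=1100111 | 4Δ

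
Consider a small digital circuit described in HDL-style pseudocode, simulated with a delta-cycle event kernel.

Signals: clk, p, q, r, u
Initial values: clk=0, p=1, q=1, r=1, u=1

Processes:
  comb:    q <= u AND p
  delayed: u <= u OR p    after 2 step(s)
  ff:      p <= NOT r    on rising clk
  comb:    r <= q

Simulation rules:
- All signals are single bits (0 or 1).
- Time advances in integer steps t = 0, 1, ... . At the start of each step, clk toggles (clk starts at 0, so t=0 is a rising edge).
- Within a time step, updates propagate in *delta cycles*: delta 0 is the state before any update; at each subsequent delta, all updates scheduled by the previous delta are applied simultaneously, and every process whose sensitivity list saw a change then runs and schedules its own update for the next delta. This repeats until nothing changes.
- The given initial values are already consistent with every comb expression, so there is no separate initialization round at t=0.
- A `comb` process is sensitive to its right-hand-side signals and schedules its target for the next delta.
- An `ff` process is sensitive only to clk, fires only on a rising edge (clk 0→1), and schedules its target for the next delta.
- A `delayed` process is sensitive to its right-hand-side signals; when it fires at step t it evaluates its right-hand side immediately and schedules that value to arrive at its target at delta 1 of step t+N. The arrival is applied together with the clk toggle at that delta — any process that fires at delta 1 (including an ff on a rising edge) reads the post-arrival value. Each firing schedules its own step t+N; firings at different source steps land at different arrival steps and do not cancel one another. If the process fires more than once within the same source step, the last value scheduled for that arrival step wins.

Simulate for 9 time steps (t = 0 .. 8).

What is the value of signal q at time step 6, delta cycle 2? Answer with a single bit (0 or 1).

t0.Δ0 u=1 r=1 q=1 clk=0 p=1
t0.Δ1 u=1 r=1 q=1 clk=1 p=1
t0.Δ2 u=1 r=1 q=1 clk=1 p=0
t0.Δ3 u=1 r=1 q=0 clk=1 p=0
t0.Δ4 u=1 r=0 q=0 clk=1 p=0
t1.Δ0 u=1 r=0 q=0 clk=1 p=0
t1.Δ1 u=1 r=0 q=0 clk=0 p=0
t2.Δ0 u=1 r=0 q=0 clk=0 p=0
t2.Δ1 u=1 r=0 q=0 clk=1 p=0
t2.Δ2 u=1 r=0 q=0 clk=1 p=1
t2.Δ3 u=1 r=0 q=1 clk=1 p=1
t2.Δ4 u=1 r=1 q=1 clk=1 p=1
t3.Δ0 u=1 r=1 q=1 clk=1 p=1
t3.Δ1 u=1 r=1 q=1 clk=0 p=1
t4.Δ0 u=1 r=1 q=1 clk=0 p=1
t4.Δ1 u=1 r=1 q=1 clk=1 p=1
t4.Δ2 u=1 r=1 q=1 clk=1 p=0
t4.Δ3 u=1 r=1 q=0 clk=1 p=0
t4.Δ4 u=1 r=0 q=0 clk=1 p=0
t5.Δ0 u=1 r=0 q=0 clk=1 p=0
t5.Δ1 u=1 r=0 q=0 clk=0 p=0
t6.Δ0 u=1 r=0 q=0 clk=0 p=0
t6.Δ1 u=1 r=0 q=0 clk=1 p=0
t6.Δ2 u=1 r=0 q=0 clk=1 p=1
t6.Δ3 u=1 r=0 q=1 clk=1 p=1
t6.Δ4 u=1 r=1 q=1 clk=1 p=1
t7.Δ0 u=1 r=1 q=1 clk=1 p=1
t7.Δ1 u=1 r=1 q=1 clk=0 p=1
t8.Δ0 u=1 r=1 q=1 clk=0 p=1
t8.Δ1 u=1 r=1 q=1 clk=1 p=1
t8.Δ2 u=1 r=1 q=1 clk=1 p=0
t8.Δ3 u=1 r=1 q=0 clk=1 p=0
t8.Δ4 u=1 r=0 q=0 clk=1 p=0

0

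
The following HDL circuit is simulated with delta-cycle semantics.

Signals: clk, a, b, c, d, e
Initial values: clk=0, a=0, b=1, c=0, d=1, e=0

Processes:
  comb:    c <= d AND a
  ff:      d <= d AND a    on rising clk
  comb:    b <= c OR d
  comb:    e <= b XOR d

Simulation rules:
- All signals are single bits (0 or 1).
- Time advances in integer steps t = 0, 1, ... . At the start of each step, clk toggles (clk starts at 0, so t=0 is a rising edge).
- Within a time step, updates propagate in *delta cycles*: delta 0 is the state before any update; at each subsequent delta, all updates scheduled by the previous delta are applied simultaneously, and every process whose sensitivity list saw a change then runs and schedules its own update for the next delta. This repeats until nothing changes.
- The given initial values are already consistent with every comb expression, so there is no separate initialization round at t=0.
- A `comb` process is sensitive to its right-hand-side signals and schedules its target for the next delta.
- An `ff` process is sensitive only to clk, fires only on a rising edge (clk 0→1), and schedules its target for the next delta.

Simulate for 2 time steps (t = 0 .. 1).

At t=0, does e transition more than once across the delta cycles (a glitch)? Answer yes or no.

yes

t0.Δ0 e=0 b=1 c=0 a=0 clk=0 d=1
t0.Δ1 e=0 b=1 c=0 a=0 clk=1 d=1
t0.Δ2 e=0 b=1 c=0 a=0 clk=1 d=0
t0.Δ3 e=1 b=0 c=0 a=0 clk=1 d=0
t0.Δ4 e=0 b=0 c=0 a=0 clk=1 d=0
t1.Δ0 e=0 b=0 c=0 a=0 clk=1 d=0
t1.Δ1 e=0 b=0 c=0 a=0 clk=0 d=0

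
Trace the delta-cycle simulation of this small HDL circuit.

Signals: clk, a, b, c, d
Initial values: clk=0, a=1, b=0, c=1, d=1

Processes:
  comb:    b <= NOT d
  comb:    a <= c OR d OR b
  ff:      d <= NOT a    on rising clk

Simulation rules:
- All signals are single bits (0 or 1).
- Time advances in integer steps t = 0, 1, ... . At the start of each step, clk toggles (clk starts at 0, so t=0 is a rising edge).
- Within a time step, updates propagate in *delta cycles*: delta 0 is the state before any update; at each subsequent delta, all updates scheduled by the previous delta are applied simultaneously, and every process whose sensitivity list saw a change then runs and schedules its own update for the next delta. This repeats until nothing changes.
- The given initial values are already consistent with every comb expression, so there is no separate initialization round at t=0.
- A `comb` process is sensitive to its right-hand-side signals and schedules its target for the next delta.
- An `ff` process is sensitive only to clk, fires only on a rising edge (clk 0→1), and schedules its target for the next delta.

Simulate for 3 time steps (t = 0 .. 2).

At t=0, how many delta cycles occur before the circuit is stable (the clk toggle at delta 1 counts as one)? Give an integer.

3

[bits: clk,c,a,d,b]
t=0: Δ0=01110 Δ1=11110 Δ2=11100 Δ3=11101 | 3Δ
t=1: Δ0=11101 Δ1=01101 | 1Δ
t=2: Δ0=01101 Δ1=11101 | 1Δ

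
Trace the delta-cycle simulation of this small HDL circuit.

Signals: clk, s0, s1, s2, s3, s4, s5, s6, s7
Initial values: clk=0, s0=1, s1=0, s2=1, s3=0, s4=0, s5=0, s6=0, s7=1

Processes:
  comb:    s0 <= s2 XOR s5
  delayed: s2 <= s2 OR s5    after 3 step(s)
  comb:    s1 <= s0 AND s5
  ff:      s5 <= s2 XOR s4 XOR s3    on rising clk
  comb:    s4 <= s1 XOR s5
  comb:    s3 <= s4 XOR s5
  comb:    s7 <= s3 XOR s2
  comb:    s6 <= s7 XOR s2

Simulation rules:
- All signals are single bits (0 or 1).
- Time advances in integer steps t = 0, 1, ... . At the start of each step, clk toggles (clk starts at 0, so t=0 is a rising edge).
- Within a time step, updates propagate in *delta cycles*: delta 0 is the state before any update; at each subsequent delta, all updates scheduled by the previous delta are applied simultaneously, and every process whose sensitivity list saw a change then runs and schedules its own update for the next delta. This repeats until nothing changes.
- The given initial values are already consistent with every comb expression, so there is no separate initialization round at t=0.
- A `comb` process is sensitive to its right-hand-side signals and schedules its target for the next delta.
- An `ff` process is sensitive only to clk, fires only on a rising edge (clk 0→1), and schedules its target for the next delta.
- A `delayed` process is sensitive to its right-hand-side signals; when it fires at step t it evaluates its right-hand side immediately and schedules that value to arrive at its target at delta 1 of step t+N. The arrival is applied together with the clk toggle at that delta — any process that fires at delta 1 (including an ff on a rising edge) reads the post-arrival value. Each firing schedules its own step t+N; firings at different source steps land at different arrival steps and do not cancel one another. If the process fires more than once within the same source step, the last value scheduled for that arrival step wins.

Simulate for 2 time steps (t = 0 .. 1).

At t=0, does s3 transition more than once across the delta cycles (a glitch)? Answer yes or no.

yes

[bits: s0,s2,s3,s4,s7,clk,s6,s1,s5]
t=0: Δ0=110010000 Δ1=110011000 Δ2=110011001 Δ3=011111011 Δ4=010001001 Δ5=011111101 Δ6=010101001 Δ7=010111101 Δ8=010111001 | 8Δ
t=1: Δ0=010111001 Δ1=010110001 | 1Δ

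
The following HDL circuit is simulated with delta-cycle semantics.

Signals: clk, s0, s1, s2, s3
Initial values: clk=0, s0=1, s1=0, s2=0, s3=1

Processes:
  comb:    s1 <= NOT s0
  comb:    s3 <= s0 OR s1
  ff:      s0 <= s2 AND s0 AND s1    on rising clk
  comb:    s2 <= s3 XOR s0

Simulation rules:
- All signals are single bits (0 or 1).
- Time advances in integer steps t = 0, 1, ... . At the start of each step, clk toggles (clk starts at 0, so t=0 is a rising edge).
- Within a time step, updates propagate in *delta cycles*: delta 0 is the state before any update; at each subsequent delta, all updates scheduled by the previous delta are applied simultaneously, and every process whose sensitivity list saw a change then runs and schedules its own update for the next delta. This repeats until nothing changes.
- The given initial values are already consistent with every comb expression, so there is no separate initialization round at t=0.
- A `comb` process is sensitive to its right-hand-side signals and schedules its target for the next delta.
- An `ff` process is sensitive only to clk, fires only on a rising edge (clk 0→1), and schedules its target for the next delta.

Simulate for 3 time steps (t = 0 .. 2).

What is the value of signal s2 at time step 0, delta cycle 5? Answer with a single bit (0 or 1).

1

[bits: s2,s1,s0,clk,s3]
t=0: Δ0=00101 Δ1=00111 Δ2=00011 Δ3=11010 Δ4=01011 Δ5=11011 | 5Δ
t=1: Δ0=11011 Δ1=11001 | 1Δ
t=2: Δ0=11001 Δ1=11011 | 1Δ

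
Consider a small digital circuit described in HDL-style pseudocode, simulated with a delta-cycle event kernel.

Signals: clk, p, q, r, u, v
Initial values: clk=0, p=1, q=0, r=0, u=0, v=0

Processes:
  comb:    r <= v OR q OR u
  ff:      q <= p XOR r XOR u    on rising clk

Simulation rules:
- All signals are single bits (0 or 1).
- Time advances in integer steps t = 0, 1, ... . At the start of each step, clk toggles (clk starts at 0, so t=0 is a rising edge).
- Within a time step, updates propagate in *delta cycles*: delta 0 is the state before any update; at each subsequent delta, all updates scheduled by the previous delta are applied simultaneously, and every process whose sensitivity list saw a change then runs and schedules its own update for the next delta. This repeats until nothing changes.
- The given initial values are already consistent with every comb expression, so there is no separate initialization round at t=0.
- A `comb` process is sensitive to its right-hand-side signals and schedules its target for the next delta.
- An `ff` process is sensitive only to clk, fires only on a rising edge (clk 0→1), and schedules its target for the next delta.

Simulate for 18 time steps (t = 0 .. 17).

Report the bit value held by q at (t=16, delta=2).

1

[bits: q,v,r,u,p,clk]
t=0: Δ0=000010 Δ1=000011 Δ2=100011 Δ3=101011 | 3Δ
t=1: Δ0=101011 Δ1=101010 | 1Δ
t=2: Δ0=101010 Δ1=101011 Δ2=001011 Δ3=000011 | 3Δ
t=3: Δ0=000011 Δ1=000010 | 1Δ
t=4: Δ0=000010 Δ1=000011 Δ2=100011 Δ3=101011 | 3Δ
t=5: Δ0=101011 Δ1=101010 | 1Δ
t=6: Δ0=101010 Δ1=101011 Δ2=001011 Δ3=000011 | 3Δ
t=7: Δ0=000011 Δ1=000010 | 1Δ
t=8: Δ0=000010 Δ1=000011 Δ2=100011 Δ3=101011 | 3Δ
t=9: Δ0=101011 Δ1=101010 | 1Δ
t=10: Δ0=101010 Δ1=101011 Δ2=001011 Δ3=000011 | 3Δ
t=11: Δ0=000011 Δ1=000010 | 1Δ
t=12: Δ0=000010 Δ1=000011 Δ2=100011 Δ3=101011 | 3Δ
t=13: Δ0=101011 Δ1=101010 | 1Δ
t=14: Δ0=101010 Δ1=101011 Δ2=001011 Δ3=000011 | 3Δ
t=15: Δ0=000011 Δ1=000010 | 1Δ
t=16: Δ0=000010 Δ1=000011 Δ2=100011 Δ3=101011 | 3Δ
t=17: Δ0=101011 Δ1=101010 | 1Δ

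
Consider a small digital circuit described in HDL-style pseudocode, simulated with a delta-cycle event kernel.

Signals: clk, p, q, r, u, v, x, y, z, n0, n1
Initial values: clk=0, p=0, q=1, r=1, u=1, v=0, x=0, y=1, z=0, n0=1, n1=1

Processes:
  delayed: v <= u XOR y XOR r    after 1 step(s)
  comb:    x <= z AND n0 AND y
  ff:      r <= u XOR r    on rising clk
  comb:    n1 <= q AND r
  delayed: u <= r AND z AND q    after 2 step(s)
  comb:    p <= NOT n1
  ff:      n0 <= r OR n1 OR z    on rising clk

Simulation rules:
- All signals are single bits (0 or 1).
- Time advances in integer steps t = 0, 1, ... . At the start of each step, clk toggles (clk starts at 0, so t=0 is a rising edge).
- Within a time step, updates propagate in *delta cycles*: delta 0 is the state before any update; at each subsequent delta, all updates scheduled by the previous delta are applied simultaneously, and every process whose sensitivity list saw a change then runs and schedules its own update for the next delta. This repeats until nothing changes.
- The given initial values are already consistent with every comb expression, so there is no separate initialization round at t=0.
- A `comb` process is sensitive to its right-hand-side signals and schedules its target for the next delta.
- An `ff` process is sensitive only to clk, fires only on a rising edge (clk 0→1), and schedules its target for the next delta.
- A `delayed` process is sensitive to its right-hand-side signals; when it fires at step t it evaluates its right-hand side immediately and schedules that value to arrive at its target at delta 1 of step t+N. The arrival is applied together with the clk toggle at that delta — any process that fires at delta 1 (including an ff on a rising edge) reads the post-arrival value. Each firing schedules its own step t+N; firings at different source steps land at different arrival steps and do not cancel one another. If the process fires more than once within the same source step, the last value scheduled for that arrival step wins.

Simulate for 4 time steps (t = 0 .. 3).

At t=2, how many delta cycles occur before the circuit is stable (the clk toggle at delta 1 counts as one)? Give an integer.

t0.Δ0 p=0 clk=0 n0=1 z=0 x=0 v=0 y=1 r=1 n1=1 q=1 u=1
t0.Δ1 p=0 clk=1 n0=1 z=0 x=0 v=0 y=1 r=1 n1=1 q=1 u=1
t0.Δ2 p=0 clk=1 n0=1 z=0 x=0 v=0 y=1 r=0 n1=1 q=1 u=1
t0.Δ3 p=0 clk=1 n0=1 z=0 x=0 v=0 y=1 r=0 n1=0 q=1 u=1
t0.Δ4 p=1 clk=1 n0=1 z=0 x=0 v=0 y=1 r=0 n1=0 q=1 u=1
t1.Δ0 p=1 clk=1 n0=1 z=0 x=0 v=0 y=1 r=0 n1=0 q=1 u=1
t1.Δ1 p=1 clk=0 n0=1 z=0 x=0 v=0 y=1 r=0 n1=0 q=1 u=1
t2.Δ0 p=1 clk=0 n0=1 z=0 x=0 v=0 y=1 r=0 n1=0 q=1 u=1
t2.Δ1 p=1 clk=1 n0=1 z=0 x=0 v=0 y=1 r=0 n1=0 q=1 u=0
t2.Δ2 p=1 clk=1 n0=0 z=0 x=0 v=0 y=1 r=0 n1=0 q=1 u=0
t3.Δ0 p=1 clk=1 n0=0 z=0 x=0 v=0 y=1 r=0 n1=0 q=1 u=0
t3.Δ1 p=1 clk=0 n0=0 z=0 x=0 v=1 y=1 r=0 n1=0 q=1 u=0

2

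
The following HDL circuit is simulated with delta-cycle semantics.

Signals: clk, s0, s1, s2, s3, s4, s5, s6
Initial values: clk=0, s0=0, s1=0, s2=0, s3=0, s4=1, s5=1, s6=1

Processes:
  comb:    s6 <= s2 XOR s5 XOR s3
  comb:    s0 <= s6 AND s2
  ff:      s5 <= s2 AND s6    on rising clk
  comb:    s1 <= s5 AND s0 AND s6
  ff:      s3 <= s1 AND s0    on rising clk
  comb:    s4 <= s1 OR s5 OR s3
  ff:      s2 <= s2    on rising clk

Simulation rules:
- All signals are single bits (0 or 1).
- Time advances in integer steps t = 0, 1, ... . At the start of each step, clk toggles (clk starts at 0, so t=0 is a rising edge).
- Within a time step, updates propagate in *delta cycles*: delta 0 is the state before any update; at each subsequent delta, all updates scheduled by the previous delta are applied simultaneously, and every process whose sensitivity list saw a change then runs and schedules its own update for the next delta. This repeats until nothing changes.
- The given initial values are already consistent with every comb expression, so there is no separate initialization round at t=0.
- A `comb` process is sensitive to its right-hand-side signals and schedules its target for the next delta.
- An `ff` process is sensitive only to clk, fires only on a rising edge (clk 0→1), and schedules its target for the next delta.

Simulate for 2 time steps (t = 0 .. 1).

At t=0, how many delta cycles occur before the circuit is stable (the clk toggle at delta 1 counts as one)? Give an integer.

[bits: s3,s6,s4,clk,s1,s2,s5,s0]
t=0: Δ0=01100010 Δ1=01110010 Δ2=01110000 Δ3=00010000 | 3Δ
t=1: Δ0=00010000 Δ1=00000000 | 1Δ

3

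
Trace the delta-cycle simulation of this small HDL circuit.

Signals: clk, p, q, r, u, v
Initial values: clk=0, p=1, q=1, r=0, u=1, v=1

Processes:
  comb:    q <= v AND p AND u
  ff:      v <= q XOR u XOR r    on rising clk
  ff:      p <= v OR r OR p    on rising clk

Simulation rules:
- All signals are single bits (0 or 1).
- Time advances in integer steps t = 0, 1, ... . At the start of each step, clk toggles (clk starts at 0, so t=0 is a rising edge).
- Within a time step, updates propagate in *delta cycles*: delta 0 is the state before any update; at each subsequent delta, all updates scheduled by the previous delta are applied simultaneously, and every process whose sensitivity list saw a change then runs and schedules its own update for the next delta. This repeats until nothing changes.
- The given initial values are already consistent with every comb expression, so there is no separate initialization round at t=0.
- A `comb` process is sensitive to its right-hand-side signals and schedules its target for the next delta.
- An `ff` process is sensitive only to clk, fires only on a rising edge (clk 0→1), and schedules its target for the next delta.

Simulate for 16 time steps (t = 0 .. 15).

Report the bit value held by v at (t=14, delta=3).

1

t=0 Δ0: q=1 p=1 r=0 clk=0 v=1 u=1
  Δ1: clk:0→1
  Δ2: v:1→0
  Δ3: q:1→0
  (3Δ to stable)
t=1 Δ0: q=0 p=1 r=0 clk=1 v=0 u=1
  Δ1: clk:1→0
  (1Δ to stable)
t=2 Δ0: q=0 p=1 r=0 clk=0 v=0 u=1
  Δ1: clk:0→1
  Δ2: v:0→1
  Δ3: q:0→1
  (3Δ to stable)
t=3 Δ0: q=1 p=1 r=0 clk=1 v=1 u=1
  Δ1: clk:1→0
  (1Δ to stable)
t=4 Δ0: q=1 p=1 r=0 clk=0 v=1 u=1
  Δ1: clk:0→1
  Δ2: v:1→0
  Δ3: q:1→0
  (3Δ to stable)
t=5 Δ0: q=0 p=1 r=0 clk=1 v=0 u=1
  Δ1: clk:1→0
  (1Δ to stable)
t=6 Δ0: q=0 p=1 r=0 clk=0 v=0 u=1
  Δ1: clk:0→1
  Δ2: v:0→1
  Δ3: q:0→1
  (3Δ to stable)
t=7 Δ0: q=1 p=1 r=0 clk=1 v=1 u=1
  Δ1: clk:1→0
  (1Δ to stable)
t=8 Δ0: q=1 p=1 r=0 clk=0 v=1 u=1
  Δ1: clk:0→1
  Δ2: v:1→0
  Δ3: q:1→0
  (3Δ to stable)
t=9 Δ0: q=0 p=1 r=0 clk=1 v=0 u=1
  Δ1: clk:1→0
  (1Δ to stable)
t=10 Δ0: q=0 p=1 r=0 clk=0 v=0 u=1
  Δ1: clk:0→1
  Δ2: v:0→1
  Δ3: q:0→1
  (3Δ to stable)
t=11 Δ0: q=1 p=1 r=0 clk=1 v=1 u=1
  Δ1: clk:1→0
  (1Δ to stable)
t=12 Δ0: q=1 p=1 r=0 clk=0 v=1 u=1
  Δ1: clk:0→1
  Δ2: v:1→0
  Δ3: q:1→0
  (3Δ to stable)
t=13 Δ0: q=0 p=1 r=0 clk=1 v=0 u=1
  Δ1: clk:1→0
  (1Δ to stable)
t=14 Δ0: q=0 p=1 r=0 clk=0 v=0 u=1
  Δ1: clk:0→1
  Δ2: v:0→1
  Δ3: q:0→1
  (3Δ to stable)
t=15 Δ0: q=1 p=1 r=0 clk=1 v=1 u=1
  Δ1: clk:1→0
  (1Δ to stable)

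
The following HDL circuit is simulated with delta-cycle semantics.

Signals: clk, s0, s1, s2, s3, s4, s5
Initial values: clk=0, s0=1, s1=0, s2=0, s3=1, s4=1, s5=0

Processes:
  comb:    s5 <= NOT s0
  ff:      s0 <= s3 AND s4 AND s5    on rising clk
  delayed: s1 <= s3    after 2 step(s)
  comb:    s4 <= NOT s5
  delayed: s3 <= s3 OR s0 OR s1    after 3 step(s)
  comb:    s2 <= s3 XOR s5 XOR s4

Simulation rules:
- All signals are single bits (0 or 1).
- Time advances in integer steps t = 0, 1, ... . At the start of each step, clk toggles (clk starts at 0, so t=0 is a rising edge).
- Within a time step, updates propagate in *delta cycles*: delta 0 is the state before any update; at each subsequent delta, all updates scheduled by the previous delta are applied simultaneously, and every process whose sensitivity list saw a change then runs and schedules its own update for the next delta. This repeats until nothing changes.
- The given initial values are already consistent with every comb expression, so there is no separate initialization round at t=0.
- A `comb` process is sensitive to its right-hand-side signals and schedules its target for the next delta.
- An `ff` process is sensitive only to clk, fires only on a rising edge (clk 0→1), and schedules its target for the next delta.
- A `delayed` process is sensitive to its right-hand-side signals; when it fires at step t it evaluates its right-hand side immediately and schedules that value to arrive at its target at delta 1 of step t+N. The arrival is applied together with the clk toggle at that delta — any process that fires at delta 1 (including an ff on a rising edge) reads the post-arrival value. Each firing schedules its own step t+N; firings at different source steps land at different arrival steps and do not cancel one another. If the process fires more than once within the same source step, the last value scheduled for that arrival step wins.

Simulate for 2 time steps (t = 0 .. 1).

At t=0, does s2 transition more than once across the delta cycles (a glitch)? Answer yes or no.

t0.Δ0 s3=1 s0=1 s2=0 s4=1 s5=0 clk=0 s1=0
t0.Δ1 s3=1 s0=1 s2=0 s4=1 s5=0 clk=1 s1=0
t0.Δ2 s3=1 s0=0 s2=0 s4=1 s5=0 clk=1 s1=0
t0.Δ3 s3=1 s0=0 s2=0 s4=1 s5=1 clk=1 s1=0
t0.Δ4 s3=1 s0=0 s2=1 s4=0 s5=1 clk=1 s1=0
t0.Δ5 s3=1 s0=0 s2=0 s4=0 s5=1 clk=1 s1=0
t1.Δ0 s3=1 s0=0 s2=0 s4=0 s5=1 clk=1 s1=0
t1.Δ1 s3=1 s0=0 s2=0 s4=0 s5=1 clk=0 s1=0

yes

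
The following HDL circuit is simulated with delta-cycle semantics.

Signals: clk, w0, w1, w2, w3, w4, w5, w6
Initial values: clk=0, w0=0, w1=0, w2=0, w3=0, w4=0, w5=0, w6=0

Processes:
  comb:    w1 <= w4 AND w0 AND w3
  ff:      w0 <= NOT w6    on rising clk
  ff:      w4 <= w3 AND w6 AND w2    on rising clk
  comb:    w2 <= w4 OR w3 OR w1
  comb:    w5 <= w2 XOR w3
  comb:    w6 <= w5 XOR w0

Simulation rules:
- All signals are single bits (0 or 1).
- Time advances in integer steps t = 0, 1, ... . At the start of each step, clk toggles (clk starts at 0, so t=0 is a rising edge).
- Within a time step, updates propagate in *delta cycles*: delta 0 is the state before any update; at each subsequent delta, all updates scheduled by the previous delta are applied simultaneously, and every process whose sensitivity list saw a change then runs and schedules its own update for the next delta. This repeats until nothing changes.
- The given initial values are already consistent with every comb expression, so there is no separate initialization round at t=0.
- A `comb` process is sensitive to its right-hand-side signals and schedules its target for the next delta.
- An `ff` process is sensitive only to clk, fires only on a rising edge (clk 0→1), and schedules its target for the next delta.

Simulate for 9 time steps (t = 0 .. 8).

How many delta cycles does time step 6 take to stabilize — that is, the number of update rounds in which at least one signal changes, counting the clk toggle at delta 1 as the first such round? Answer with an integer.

t=0 Δ0: w2=0 w1=0 w5=0 w4=0 w3=0 w0=0 w6=0 clk=0
  Δ1: clk:0→1
  Δ2: w0:0→1
  Δ3: w6:0→1
  (3Δ to stable)
t=1 Δ0: w2=0 w1=0 w5=0 w4=0 w3=0 w0=1 w6=1 clk=1
  Δ1: clk:1→0
  (1Δ to stable)
t=2 Δ0: w2=0 w1=0 w5=0 w4=0 w3=0 w0=1 w6=1 clk=0
  Δ1: clk:0→1
  Δ2: w0:1→0
  Δ3: w6:1→0
  (3Δ to stable)
t=3 Δ0: w2=0 w1=0 w5=0 w4=0 w3=0 w0=0 w6=0 clk=1
  Δ1: clk:1→0
  (1Δ to stable)
t=4 Δ0: w2=0 w1=0 w5=0 w4=0 w3=0 w0=0 w6=0 clk=0
  Δ1: clk:0→1
  Δ2: w0:0→1
  Δ3: w6:0→1
  (3Δ to stable)
t=5 Δ0: w2=0 w1=0 w5=0 w4=0 w3=0 w0=1 w6=1 clk=1
  Δ1: clk:1→0
  (1Δ to stable)
t=6 Δ0: w2=0 w1=0 w5=0 w4=0 w3=0 w0=1 w6=1 clk=0
  Δ1: clk:0→1
  Δ2: w0:1→0
  Δ3: w6:1→0
  (3Δ to stable)
t=7 Δ0: w2=0 w1=0 w5=0 w4=0 w3=0 w0=0 w6=0 clk=1
  Δ1: clk:1→0
  (1Δ to stable)
t=8 Δ0: w2=0 w1=0 w5=0 w4=0 w3=0 w0=0 w6=0 clk=0
  Δ1: clk:0→1
  Δ2: w0:0→1
  Δ3: w6:0→1
  (3Δ to stable)

3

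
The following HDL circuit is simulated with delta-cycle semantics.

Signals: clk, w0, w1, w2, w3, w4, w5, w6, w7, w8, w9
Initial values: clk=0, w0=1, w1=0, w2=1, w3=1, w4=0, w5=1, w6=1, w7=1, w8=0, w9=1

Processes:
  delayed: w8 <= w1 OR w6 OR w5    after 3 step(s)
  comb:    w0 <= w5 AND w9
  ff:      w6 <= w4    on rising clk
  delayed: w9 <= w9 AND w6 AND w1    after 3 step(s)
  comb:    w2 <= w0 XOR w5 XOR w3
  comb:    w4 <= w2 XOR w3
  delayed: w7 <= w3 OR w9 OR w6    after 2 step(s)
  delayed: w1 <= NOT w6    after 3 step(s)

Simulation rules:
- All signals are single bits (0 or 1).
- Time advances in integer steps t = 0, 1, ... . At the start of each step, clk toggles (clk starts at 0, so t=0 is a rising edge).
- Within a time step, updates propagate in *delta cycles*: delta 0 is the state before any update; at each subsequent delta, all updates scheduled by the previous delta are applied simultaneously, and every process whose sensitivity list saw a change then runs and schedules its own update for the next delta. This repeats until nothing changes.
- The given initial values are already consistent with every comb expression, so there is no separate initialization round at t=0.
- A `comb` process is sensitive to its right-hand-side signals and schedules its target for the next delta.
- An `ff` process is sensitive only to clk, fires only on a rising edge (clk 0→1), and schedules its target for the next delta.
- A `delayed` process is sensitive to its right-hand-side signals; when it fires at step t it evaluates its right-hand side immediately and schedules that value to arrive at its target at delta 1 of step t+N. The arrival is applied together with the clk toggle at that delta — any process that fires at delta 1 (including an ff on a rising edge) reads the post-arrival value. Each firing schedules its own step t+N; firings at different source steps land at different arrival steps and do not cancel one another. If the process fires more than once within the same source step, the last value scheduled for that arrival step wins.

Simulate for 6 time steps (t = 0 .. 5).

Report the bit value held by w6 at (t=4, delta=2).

t=0 Δ0: clk=0 w8=0 w7=1 w3=1 w0=1 w4=0 w2=1 w1=0 w9=1 w6=1 w5=1
  Δ1: clk:0→1
  Δ2: w6:1→0
  (2Δ to stable)
t=1 Δ0: clk=1 w8=0 w7=1 w3=1 w0=1 w4=0 w2=1 w1=0 w9=1 w6=0 w5=1
  Δ1: clk:1→0
  (1Δ to stable)
t=2 Δ0: clk=0 w8=0 w7=1 w3=1 w0=1 w4=0 w2=1 w1=0 w9=1 w6=0 w5=1
  Δ1: clk:0→1
  (1Δ to stable)
t=3 Δ0: clk=1 w8=0 w7=1 w3=1 w0=1 w4=0 w2=1 w1=0 w9=1 w6=0 w5=1
  Δ1: clk:1→0, w8:0→1, w1:0→1, w9:1→0
  Δ2: w0:1→0
  Δ3: w2:1→0
  Δ4: w4:0→1
  (4Δ to stable)
t=4 Δ0: clk=0 w8=1 w7=1 w3=1 w0=0 w4=1 w2=0 w1=1 w9=0 w6=0 w5=1
  Δ1: clk:0→1
  Δ2: w6:0→1
  (2Δ to stable)
t=5 Δ0: clk=1 w8=1 w7=1 w3=1 w0=0 w4=1 w2=0 w1=1 w9=0 w6=1 w5=1
  Δ1: clk:1→0
  (1Δ to stable)

1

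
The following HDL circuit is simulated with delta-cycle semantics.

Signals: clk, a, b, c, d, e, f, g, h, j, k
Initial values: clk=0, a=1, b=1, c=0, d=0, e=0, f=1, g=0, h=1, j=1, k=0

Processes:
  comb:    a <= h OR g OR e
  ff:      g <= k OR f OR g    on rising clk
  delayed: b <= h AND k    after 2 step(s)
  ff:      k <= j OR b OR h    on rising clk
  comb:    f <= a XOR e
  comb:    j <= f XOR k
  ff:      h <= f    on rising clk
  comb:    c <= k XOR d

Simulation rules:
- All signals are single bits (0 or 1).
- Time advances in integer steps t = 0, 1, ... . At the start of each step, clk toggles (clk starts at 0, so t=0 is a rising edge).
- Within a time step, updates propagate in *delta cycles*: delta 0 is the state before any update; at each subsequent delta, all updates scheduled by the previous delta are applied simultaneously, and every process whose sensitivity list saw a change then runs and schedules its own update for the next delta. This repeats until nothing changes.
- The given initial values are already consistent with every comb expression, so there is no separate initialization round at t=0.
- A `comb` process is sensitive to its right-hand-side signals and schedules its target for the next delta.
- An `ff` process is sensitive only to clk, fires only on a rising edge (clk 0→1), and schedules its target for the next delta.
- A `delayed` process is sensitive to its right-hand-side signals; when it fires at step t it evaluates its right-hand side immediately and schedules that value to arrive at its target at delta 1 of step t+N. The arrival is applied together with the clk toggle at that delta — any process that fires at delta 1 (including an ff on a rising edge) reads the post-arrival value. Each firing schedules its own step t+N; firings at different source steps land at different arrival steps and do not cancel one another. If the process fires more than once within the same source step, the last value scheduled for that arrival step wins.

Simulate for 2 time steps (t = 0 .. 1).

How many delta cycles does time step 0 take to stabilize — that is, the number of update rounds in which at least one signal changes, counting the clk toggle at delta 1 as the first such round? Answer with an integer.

3

t=0 Δ0: f=1 g=0 e=0 h=1 d=0 c=0 a=1 b=1 j=1 k=0 clk=0
  Δ1: clk:0→1
  Δ2: g:0→1, k:0→1
  Δ3: c:0→1, j:1→0
  (3Δ to stable)
t=1 Δ0: f=1 g=1 e=0 h=1 d=0 c=1 a=1 b=1 j=0 k=1 clk=1
  Δ1: clk:1→0
  (1Δ to stable)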